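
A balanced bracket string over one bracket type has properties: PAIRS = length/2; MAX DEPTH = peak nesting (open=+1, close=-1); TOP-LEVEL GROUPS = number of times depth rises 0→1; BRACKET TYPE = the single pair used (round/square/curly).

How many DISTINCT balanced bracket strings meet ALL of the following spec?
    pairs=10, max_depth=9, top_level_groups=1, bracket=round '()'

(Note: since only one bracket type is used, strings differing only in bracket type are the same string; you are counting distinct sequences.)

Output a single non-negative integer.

Spec: pairs=10 depth=9 groups=1
Count(depth <= 9) = 4861
Count(depth <= 8) = 4846
Count(depth == 9) = 4861 - 4846 = 15

Answer: 15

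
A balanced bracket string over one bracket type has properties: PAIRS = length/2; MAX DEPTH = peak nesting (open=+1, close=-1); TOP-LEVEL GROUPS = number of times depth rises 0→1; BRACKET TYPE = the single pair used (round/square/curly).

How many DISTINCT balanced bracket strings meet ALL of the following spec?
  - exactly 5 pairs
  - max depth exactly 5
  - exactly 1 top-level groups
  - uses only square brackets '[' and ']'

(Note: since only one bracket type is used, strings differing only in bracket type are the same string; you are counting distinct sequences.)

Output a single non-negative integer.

Answer: 1

Derivation:
Spec: pairs=5 depth=5 groups=1
Count(depth <= 5) = 14
Count(depth <= 4) = 13
Count(depth == 5) = 14 - 13 = 1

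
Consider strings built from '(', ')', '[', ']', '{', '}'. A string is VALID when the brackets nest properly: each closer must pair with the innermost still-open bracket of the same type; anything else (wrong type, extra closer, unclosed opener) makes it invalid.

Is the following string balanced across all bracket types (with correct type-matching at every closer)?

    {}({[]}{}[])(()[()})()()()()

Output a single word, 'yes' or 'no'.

pos 0: push '{'; stack = {
pos 1: '}' matches '{'; pop; stack = (empty)
pos 2: push '('; stack = (
pos 3: push '{'; stack = ({
pos 4: push '['; stack = ({[
pos 5: ']' matches '['; pop; stack = ({
pos 6: '}' matches '{'; pop; stack = (
pos 7: push '{'; stack = ({
pos 8: '}' matches '{'; pop; stack = (
pos 9: push '['; stack = ([
pos 10: ']' matches '['; pop; stack = (
pos 11: ')' matches '('; pop; stack = (empty)
pos 12: push '('; stack = (
pos 13: push '('; stack = ((
pos 14: ')' matches '('; pop; stack = (
pos 15: push '['; stack = ([
pos 16: push '('; stack = ([(
pos 17: ')' matches '('; pop; stack = ([
pos 18: saw closer '}' but top of stack is '[' (expected ']') → INVALID
Verdict: type mismatch at position 18: '}' closes '[' → no

Answer: no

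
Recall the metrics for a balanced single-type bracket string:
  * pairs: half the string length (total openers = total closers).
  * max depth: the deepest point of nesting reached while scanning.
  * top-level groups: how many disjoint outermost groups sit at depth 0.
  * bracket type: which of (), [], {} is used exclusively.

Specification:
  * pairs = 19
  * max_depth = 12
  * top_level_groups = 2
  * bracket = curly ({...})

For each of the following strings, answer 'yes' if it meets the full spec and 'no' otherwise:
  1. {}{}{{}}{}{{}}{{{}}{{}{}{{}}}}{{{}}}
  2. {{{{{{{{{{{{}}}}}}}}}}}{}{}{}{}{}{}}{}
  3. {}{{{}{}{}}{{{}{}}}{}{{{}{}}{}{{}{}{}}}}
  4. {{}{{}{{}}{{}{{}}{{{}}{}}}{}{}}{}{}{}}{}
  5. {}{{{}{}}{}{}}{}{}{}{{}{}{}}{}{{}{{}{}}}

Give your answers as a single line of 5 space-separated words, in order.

String 1 '{}{}{{}}{}{{}}{{{}}{{}{}{{}}}}{{{}}}': depth seq [1 0 1 0 1 2 1 0 1 0 1 2 1 0 1 2 3 2 1 2 3 2 3 2 3 4 3 2 1 0 1 2 3 2 1 0]
  -> pairs=18 depth=4 groups=7 -> no
String 2 '{{{{{{{{{{{{}}}}}}}}}}}{}{}{}{}{}{}}{}': depth seq [1 2 3 4 5 6 7 8 9 10 11 12 11 10 9 8 7 6 5 4 3 2 1 2 1 2 1 2 1 2 1 2 1 2 1 0 1 0]
  -> pairs=19 depth=12 groups=2 -> yes
String 3 '{}{{{}{}{}}{{{}{}}}{}{{{}{}}{}{{}{}{}}}}': depth seq [1 0 1 2 3 2 3 2 3 2 1 2 3 4 3 4 3 2 1 2 1 2 3 4 3 4 3 2 3 2 3 4 3 4 3 4 3 2 1 0]
  -> pairs=20 depth=4 groups=2 -> no
String 4 '{{}{{}{{}}{{}{{}}{{{}}{}}}{}{}}{}{}{}}{}': depth seq [1 2 1 2 3 2 3 4 3 2 3 4 3 4 5 4 3 4 5 6 5 4 5 4 3 2 3 2 3 2 1 2 1 2 1 2 1 0 1 0]
  -> pairs=20 depth=6 groups=2 -> no
String 5 '{}{{{}{}}{}{}}{}{}{}{{}{}{}}{}{{}{{}{}}}': depth seq [1 0 1 2 3 2 3 2 1 2 1 2 1 0 1 0 1 0 1 0 1 2 1 2 1 2 1 0 1 0 1 2 1 2 3 2 3 2 1 0]
  -> pairs=20 depth=3 groups=8 -> no

Answer: no yes no no no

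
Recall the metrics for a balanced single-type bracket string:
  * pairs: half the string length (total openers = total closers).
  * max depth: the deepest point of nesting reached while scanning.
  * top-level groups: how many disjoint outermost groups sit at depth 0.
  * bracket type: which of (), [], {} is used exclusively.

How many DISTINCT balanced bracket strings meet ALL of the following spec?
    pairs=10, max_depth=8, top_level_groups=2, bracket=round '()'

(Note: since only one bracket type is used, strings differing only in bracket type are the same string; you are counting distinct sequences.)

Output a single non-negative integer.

Answer: 28

Derivation:
Spec: pairs=10 depth=8 groups=2
Count(depth <= 8) = 4860
Count(depth <= 7) = 4832
Count(depth == 8) = 4860 - 4832 = 28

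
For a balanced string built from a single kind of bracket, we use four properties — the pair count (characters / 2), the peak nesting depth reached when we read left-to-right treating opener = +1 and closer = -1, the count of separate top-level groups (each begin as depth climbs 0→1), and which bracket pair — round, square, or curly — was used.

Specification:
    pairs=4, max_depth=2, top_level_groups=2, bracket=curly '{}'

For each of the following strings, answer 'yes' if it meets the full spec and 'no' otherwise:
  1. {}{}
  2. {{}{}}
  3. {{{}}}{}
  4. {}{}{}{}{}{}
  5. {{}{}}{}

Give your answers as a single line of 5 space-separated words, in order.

Answer: no no no no yes

Derivation:
String 1 '{}{}': depth seq [1 0 1 0]
  -> pairs=2 depth=1 groups=2 -> no
String 2 '{{}{}}': depth seq [1 2 1 2 1 0]
  -> pairs=3 depth=2 groups=1 -> no
String 3 '{{{}}}{}': depth seq [1 2 3 2 1 0 1 0]
  -> pairs=4 depth=3 groups=2 -> no
String 4 '{}{}{}{}{}{}': depth seq [1 0 1 0 1 0 1 0 1 0 1 0]
  -> pairs=6 depth=1 groups=6 -> no
String 5 '{{}{}}{}': depth seq [1 2 1 2 1 0 1 0]
  -> pairs=4 depth=2 groups=2 -> yes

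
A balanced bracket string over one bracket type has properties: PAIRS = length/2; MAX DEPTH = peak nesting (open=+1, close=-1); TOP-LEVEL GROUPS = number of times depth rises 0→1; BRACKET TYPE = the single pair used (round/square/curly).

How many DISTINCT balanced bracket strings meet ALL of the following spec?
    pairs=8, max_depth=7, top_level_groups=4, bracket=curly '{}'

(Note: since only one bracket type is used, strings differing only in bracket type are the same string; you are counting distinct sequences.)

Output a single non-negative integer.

Spec: pairs=8 depth=7 groups=4
Count(depth <= 7) = 165
Count(depth <= 6) = 165
Count(depth == 7) = 165 - 165 = 0

Answer: 0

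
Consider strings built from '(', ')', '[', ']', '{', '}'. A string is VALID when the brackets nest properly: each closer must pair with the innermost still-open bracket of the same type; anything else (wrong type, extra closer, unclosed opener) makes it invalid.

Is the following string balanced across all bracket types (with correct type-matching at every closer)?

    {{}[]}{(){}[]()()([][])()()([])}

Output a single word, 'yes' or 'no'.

pos 0: push '{'; stack = {
pos 1: push '{'; stack = {{
pos 2: '}' matches '{'; pop; stack = {
pos 3: push '['; stack = {[
pos 4: ']' matches '['; pop; stack = {
pos 5: '}' matches '{'; pop; stack = (empty)
pos 6: push '{'; stack = {
pos 7: push '('; stack = {(
pos 8: ')' matches '('; pop; stack = {
pos 9: push '{'; stack = {{
pos 10: '}' matches '{'; pop; stack = {
pos 11: push '['; stack = {[
pos 12: ']' matches '['; pop; stack = {
pos 13: push '('; stack = {(
pos 14: ')' matches '('; pop; stack = {
pos 15: push '('; stack = {(
pos 16: ')' matches '('; pop; stack = {
pos 17: push '('; stack = {(
pos 18: push '['; stack = {([
pos 19: ']' matches '['; pop; stack = {(
pos 20: push '['; stack = {([
pos 21: ']' matches '['; pop; stack = {(
pos 22: ')' matches '('; pop; stack = {
pos 23: push '('; stack = {(
pos 24: ')' matches '('; pop; stack = {
pos 25: push '('; stack = {(
pos 26: ')' matches '('; pop; stack = {
pos 27: push '('; stack = {(
pos 28: push '['; stack = {([
pos 29: ']' matches '['; pop; stack = {(
pos 30: ')' matches '('; pop; stack = {
pos 31: '}' matches '{'; pop; stack = (empty)
end: stack empty → VALID
Verdict: properly nested → yes

Answer: yes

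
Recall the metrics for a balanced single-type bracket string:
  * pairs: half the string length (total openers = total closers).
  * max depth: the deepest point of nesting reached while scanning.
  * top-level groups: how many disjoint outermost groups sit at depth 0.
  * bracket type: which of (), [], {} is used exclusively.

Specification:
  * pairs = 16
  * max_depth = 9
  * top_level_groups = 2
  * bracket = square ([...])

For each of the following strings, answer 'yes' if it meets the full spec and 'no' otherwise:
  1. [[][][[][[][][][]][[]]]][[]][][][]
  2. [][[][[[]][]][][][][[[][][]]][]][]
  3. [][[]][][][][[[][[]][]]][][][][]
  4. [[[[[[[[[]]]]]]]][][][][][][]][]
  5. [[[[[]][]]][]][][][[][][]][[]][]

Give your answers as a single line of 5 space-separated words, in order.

Answer: no no no yes no

Derivation:
String 1 '[[][][[][[][][][]][[]]]][[]][][][]': depth seq [1 2 1 2 1 2 3 2 3 4 3 4 3 4 3 4 3 2 3 4 3 2 1 0 1 2 1 0 1 0 1 0 1 0]
  -> pairs=17 depth=4 groups=5 -> no
String 2 '[][[][[[]][]][][][][[[][][]]][]][]': depth seq [1 0 1 2 1 2 3 4 3 2 3 2 1 2 1 2 1 2 1 2 3 4 3 4 3 4 3 2 1 2 1 0 1 0]
  -> pairs=17 depth=4 groups=3 -> no
String 3 '[][[]][][][][[[][[]][]]][][][][]': depth seq [1 0 1 2 1 0 1 0 1 0 1 0 1 2 3 2 3 4 3 2 3 2 1 0 1 0 1 0 1 0 1 0]
  -> pairs=16 depth=4 groups=10 -> no
String 4 '[[[[[[[[[]]]]]]]][][][][][][]][]': depth seq [1 2 3 4 5 6 7 8 9 8 7 6 5 4 3 2 1 2 1 2 1 2 1 2 1 2 1 2 1 0 1 0]
  -> pairs=16 depth=9 groups=2 -> yes
String 5 '[[[[[]][]]][]][][][[][][]][[]][]': depth seq [1 2 3 4 5 4 3 4 3 2 1 2 1 0 1 0 1 0 1 2 1 2 1 2 1 0 1 2 1 0 1 0]
  -> pairs=16 depth=5 groups=6 -> no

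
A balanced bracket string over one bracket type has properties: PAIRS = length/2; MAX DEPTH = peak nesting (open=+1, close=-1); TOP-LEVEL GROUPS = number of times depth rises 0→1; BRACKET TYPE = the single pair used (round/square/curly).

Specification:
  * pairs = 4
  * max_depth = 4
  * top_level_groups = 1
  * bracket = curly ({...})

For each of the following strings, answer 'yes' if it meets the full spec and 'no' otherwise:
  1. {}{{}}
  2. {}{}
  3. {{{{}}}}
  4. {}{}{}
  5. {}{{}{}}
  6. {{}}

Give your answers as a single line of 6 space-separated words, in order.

Answer: no no yes no no no

Derivation:
String 1 '{}{{}}': depth seq [1 0 1 2 1 0]
  -> pairs=3 depth=2 groups=2 -> no
String 2 '{}{}': depth seq [1 0 1 0]
  -> pairs=2 depth=1 groups=2 -> no
String 3 '{{{{}}}}': depth seq [1 2 3 4 3 2 1 0]
  -> pairs=4 depth=4 groups=1 -> yes
String 4 '{}{}{}': depth seq [1 0 1 0 1 0]
  -> pairs=3 depth=1 groups=3 -> no
String 5 '{}{{}{}}': depth seq [1 0 1 2 1 2 1 0]
  -> pairs=4 depth=2 groups=2 -> no
String 6 '{{}}': depth seq [1 2 1 0]
  -> pairs=2 depth=2 groups=1 -> no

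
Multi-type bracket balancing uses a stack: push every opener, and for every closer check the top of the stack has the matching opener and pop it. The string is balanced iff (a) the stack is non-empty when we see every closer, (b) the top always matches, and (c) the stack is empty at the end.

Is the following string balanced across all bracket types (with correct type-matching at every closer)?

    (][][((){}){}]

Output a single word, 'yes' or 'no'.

Answer: no

Derivation:
pos 0: push '('; stack = (
pos 1: saw closer ']' but top of stack is '(' (expected ')') → INVALID
Verdict: type mismatch at position 1: ']' closes '(' → no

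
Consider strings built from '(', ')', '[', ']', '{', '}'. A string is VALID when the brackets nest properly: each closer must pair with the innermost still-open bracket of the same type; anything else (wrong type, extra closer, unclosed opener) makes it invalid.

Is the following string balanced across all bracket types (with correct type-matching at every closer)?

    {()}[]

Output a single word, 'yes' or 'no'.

pos 0: push '{'; stack = {
pos 1: push '('; stack = {(
pos 2: ')' matches '('; pop; stack = {
pos 3: '}' matches '{'; pop; stack = (empty)
pos 4: push '['; stack = [
pos 5: ']' matches '['; pop; stack = (empty)
end: stack empty → VALID
Verdict: properly nested → yes

Answer: yes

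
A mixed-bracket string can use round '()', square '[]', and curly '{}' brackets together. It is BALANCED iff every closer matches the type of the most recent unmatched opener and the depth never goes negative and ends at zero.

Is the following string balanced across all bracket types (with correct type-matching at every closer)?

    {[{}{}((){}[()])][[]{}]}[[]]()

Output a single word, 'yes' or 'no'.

pos 0: push '{'; stack = {
pos 1: push '['; stack = {[
pos 2: push '{'; stack = {[{
pos 3: '}' matches '{'; pop; stack = {[
pos 4: push '{'; stack = {[{
pos 5: '}' matches '{'; pop; stack = {[
pos 6: push '('; stack = {[(
pos 7: push '('; stack = {[((
pos 8: ')' matches '('; pop; stack = {[(
pos 9: push '{'; stack = {[({
pos 10: '}' matches '{'; pop; stack = {[(
pos 11: push '['; stack = {[([
pos 12: push '('; stack = {[([(
pos 13: ')' matches '('; pop; stack = {[([
pos 14: ']' matches '['; pop; stack = {[(
pos 15: ')' matches '('; pop; stack = {[
pos 16: ']' matches '['; pop; stack = {
pos 17: push '['; stack = {[
pos 18: push '['; stack = {[[
pos 19: ']' matches '['; pop; stack = {[
pos 20: push '{'; stack = {[{
pos 21: '}' matches '{'; pop; stack = {[
pos 22: ']' matches '['; pop; stack = {
pos 23: '}' matches '{'; pop; stack = (empty)
pos 24: push '['; stack = [
pos 25: push '['; stack = [[
pos 26: ']' matches '['; pop; stack = [
pos 27: ']' matches '['; pop; stack = (empty)
pos 28: push '('; stack = (
pos 29: ')' matches '('; pop; stack = (empty)
end: stack empty → VALID
Verdict: properly nested → yes

Answer: yes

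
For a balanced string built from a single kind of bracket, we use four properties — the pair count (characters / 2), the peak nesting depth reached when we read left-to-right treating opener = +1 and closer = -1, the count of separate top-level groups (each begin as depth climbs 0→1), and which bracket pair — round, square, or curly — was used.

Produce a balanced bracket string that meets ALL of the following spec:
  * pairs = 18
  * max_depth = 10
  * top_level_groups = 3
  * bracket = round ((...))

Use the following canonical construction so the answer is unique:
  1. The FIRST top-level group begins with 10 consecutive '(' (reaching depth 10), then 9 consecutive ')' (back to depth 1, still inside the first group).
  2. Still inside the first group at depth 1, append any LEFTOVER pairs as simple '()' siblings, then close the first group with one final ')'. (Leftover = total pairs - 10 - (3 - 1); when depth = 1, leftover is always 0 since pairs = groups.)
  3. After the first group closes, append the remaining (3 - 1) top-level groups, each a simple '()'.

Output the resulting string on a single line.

Answer: (((((((((()))))))))()()()()()())()()

Derivation:
Spec: pairs=18 depth=10 groups=3
Leftover pairs = 18 - 10 - (3-1) = 6
First group: deep chain of depth 10 + 6 sibling pairs
Remaining 2 groups: simple '()' each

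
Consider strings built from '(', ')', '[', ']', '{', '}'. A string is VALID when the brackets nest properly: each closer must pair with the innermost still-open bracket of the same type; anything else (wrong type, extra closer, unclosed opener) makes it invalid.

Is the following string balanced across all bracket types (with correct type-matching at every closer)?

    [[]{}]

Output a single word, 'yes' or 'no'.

pos 0: push '['; stack = [
pos 1: push '['; stack = [[
pos 2: ']' matches '['; pop; stack = [
pos 3: push '{'; stack = [{
pos 4: '}' matches '{'; pop; stack = [
pos 5: ']' matches '['; pop; stack = (empty)
end: stack empty → VALID
Verdict: properly nested → yes

Answer: yes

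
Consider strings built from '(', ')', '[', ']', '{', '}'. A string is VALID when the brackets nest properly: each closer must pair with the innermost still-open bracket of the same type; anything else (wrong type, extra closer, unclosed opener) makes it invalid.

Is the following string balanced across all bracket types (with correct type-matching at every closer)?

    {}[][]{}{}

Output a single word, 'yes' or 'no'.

pos 0: push '{'; stack = {
pos 1: '}' matches '{'; pop; stack = (empty)
pos 2: push '['; stack = [
pos 3: ']' matches '['; pop; stack = (empty)
pos 4: push '['; stack = [
pos 5: ']' matches '['; pop; stack = (empty)
pos 6: push '{'; stack = {
pos 7: '}' matches '{'; pop; stack = (empty)
pos 8: push '{'; stack = {
pos 9: '}' matches '{'; pop; stack = (empty)
end: stack empty → VALID
Verdict: properly nested → yes

Answer: yes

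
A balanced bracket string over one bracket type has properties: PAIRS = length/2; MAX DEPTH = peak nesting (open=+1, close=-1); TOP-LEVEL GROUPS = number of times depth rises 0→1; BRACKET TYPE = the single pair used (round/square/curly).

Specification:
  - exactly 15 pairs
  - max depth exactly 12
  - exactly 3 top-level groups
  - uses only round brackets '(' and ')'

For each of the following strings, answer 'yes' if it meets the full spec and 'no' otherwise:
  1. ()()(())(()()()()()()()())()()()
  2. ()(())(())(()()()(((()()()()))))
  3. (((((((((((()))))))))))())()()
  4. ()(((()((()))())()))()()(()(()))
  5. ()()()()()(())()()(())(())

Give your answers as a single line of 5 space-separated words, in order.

String 1 '()()(())(()()()()()()()())()()()': depth seq [1 0 1 0 1 2 1 0 1 2 1 2 1 2 1 2 1 2 1 2 1 2 1 2 1 0 1 0 1 0 1 0]
  -> pairs=16 depth=2 groups=7 -> no
String 2 '()(())(())(()()()(((()()()()))))': depth seq [1 0 1 2 1 0 1 2 1 0 1 2 1 2 1 2 1 2 3 4 5 4 5 4 5 4 5 4 3 2 1 0]
  -> pairs=16 depth=5 groups=4 -> no
String 3 '(((((((((((()))))))))))())()()': depth seq [1 2 3 4 5 6 7 8 9 10 11 12 11 10 9 8 7 6 5 4 3 2 1 2 1 0 1 0 1 0]
  -> pairs=15 depth=12 groups=3 -> yes
String 4 '()(((()((()))())()))()()(()(()))': depth seq [1 0 1 2 3 4 3 4 5 6 5 4 3 4 3 2 3 2 1 0 1 0 1 0 1 2 1 2 3 2 1 0]
  -> pairs=16 depth=6 groups=5 -> no
String 5 '()()()()()(())()()(())(())': depth seq [1 0 1 0 1 0 1 0 1 0 1 2 1 0 1 0 1 0 1 2 1 0 1 2 1 0]
  -> pairs=13 depth=2 groups=10 -> no

Answer: no no yes no no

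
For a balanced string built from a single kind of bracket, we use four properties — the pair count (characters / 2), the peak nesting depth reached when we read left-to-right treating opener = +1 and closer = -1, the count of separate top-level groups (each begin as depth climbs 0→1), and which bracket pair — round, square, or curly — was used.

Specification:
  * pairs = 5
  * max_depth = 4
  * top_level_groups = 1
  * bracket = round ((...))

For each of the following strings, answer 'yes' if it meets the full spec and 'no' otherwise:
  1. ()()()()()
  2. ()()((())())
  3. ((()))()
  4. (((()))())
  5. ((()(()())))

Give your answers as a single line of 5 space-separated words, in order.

Answer: no no no yes no

Derivation:
String 1 '()()()()()': depth seq [1 0 1 0 1 0 1 0 1 0]
  -> pairs=5 depth=1 groups=5 -> no
String 2 '()()((())())': depth seq [1 0 1 0 1 2 3 2 1 2 1 0]
  -> pairs=6 depth=3 groups=3 -> no
String 3 '((()))()': depth seq [1 2 3 2 1 0 1 0]
  -> pairs=4 depth=3 groups=2 -> no
String 4 '(((()))())': depth seq [1 2 3 4 3 2 1 2 1 0]
  -> pairs=5 depth=4 groups=1 -> yes
String 5 '((()(()())))': depth seq [1 2 3 2 3 4 3 4 3 2 1 0]
  -> pairs=6 depth=4 groups=1 -> no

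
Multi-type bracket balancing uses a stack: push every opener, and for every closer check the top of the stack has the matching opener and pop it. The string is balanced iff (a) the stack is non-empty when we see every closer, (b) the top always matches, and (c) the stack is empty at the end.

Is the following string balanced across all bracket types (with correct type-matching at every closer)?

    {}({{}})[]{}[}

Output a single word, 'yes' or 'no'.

pos 0: push '{'; stack = {
pos 1: '}' matches '{'; pop; stack = (empty)
pos 2: push '('; stack = (
pos 3: push '{'; stack = ({
pos 4: push '{'; stack = ({{
pos 5: '}' matches '{'; pop; stack = ({
pos 6: '}' matches '{'; pop; stack = (
pos 7: ')' matches '('; pop; stack = (empty)
pos 8: push '['; stack = [
pos 9: ']' matches '['; pop; stack = (empty)
pos 10: push '{'; stack = {
pos 11: '}' matches '{'; pop; stack = (empty)
pos 12: push '['; stack = [
pos 13: saw closer '}' but top of stack is '[' (expected ']') → INVALID
Verdict: type mismatch at position 13: '}' closes '[' → no

Answer: no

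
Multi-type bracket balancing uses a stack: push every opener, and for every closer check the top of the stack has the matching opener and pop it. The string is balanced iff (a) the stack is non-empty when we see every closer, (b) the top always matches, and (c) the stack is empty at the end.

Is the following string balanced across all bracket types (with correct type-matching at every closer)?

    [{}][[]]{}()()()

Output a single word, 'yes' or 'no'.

pos 0: push '['; stack = [
pos 1: push '{'; stack = [{
pos 2: '}' matches '{'; pop; stack = [
pos 3: ']' matches '['; pop; stack = (empty)
pos 4: push '['; stack = [
pos 5: push '['; stack = [[
pos 6: ']' matches '['; pop; stack = [
pos 7: ']' matches '['; pop; stack = (empty)
pos 8: push '{'; stack = {
pos 9: '}' matches '{'; pop; stack = (empty)
pos 10: push '('; stack = (
pos 11: ')' matches '('; pop; stack = (empty)
pos 12: push '('; stack = (
pos 13: ')' matches '('; pop; stack = (empty)
pos 14: push '('; stack = (
pos 15: ')' matches '('; pop; stack = (empty)
end: stack empty → VALID
Verdict: properly nested → yes

Answer: yes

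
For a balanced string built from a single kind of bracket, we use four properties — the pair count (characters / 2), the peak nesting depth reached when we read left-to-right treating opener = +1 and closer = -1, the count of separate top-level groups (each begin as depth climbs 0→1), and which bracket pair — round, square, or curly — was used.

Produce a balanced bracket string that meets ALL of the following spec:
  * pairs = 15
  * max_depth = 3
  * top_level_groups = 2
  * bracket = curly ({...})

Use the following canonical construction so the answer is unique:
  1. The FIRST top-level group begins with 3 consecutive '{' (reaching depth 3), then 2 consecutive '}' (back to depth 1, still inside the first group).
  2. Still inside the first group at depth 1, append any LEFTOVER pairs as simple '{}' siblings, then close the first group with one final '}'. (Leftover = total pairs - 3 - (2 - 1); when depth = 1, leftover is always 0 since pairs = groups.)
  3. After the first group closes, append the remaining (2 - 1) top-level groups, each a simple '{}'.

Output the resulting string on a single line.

Spec: pairs=15 depth=3 groups=2
Leftover pairs = 15 - 3 - (2-1) = 11
First group: deep chain of depth 3 + 11 sibling pairs
Remaining 1 groups: simple '{}' each

Answer: {{{}}{}{}{}{}{}{}{}{}{}{}{}}{}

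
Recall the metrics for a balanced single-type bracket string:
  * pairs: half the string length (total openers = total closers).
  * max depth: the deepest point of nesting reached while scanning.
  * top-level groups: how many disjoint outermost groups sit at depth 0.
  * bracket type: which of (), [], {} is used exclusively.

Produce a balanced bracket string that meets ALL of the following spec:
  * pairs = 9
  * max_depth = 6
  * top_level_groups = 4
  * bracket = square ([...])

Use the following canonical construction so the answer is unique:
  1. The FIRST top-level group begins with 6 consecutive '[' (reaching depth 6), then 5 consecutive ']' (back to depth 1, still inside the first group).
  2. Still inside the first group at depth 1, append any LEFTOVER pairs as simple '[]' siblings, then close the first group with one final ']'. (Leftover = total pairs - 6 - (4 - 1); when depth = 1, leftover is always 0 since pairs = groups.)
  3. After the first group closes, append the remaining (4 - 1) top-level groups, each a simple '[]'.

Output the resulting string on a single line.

Spec: pairs=9 depth=6 groups=4
Leftover pairs = 9 - 6 - (4-1) = 0
First group: deep chain of depth 6 + 0 sibling pairs
Remaining 3 groups: simple '[]' each

Answer: [[[[[[]]]]]][][][]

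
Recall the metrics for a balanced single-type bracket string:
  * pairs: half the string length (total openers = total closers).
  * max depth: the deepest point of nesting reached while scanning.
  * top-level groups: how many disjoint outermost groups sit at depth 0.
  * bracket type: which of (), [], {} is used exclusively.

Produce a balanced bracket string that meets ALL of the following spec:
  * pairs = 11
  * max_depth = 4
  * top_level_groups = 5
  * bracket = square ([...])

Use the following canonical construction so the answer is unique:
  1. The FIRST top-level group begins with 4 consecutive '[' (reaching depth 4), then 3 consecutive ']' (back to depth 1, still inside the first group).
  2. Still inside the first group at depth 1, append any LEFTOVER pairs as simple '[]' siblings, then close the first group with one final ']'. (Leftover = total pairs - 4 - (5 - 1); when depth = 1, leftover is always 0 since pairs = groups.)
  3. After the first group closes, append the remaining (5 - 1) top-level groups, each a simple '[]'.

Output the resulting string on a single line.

Answer: [[[[]]][][][]][][][][]

Derivation:
Spec: pairs=11 depth=4 groups=5
Leftover pairs = 11 - 4 - (5-1) = 3
First group: deep chain of depth 4 + 3 sibling pairs
Remaining 4 groups: simple '[]' each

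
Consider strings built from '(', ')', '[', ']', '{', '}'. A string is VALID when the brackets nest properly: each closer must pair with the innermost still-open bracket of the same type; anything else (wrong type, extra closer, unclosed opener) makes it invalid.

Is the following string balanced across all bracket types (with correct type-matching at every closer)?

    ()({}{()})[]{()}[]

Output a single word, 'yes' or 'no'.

Answer: yes

Derivation:
pos 0: push '('; stack = (
pos 1: ')' matches '('; pop; stack = (empty)
pos 2: push '('; stack = (
pos 3: push '{'; stack = ({
pos 4: '}' matches '{'; pop; stack = (
pos 5: push '{'; stack = ({
pos 6: push '('; stack = ({(
pos 7: ')' matches '('; pop; stack = ({
pos 8: '}' matches '{'; pop; stack = (
pos 9: ')' matches '('; pop; stack = (empty)
pos 10: push '['; stack = [
pos 11: ']' matches '['; pop; stack = (empty)
pos 12: push '{'; stack = {
pos 13: push '('; stack = {(
pos 14: ')' matches '('; pop; stack = {
pos 15: '}' matches '{'; pop; stack = (empty)
pos 16: push '['; stack = [
pos 17: ']' matches '['; pop; stack = (empty)
end: stack empty → VALID
Verdict: properly nested → yes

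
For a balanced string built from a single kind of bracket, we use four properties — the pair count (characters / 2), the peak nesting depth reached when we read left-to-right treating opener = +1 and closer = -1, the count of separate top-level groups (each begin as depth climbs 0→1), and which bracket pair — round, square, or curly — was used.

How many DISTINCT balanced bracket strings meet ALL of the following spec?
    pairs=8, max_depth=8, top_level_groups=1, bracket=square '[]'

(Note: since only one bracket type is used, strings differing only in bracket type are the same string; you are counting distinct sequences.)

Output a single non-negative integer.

Spec: pairs=8 depth=8 groups=1
Count(depth <= 8) = 429
Count(depth <= 7) = 428
Count(depth == 8) = 429 - 428 = 1

Answer: 1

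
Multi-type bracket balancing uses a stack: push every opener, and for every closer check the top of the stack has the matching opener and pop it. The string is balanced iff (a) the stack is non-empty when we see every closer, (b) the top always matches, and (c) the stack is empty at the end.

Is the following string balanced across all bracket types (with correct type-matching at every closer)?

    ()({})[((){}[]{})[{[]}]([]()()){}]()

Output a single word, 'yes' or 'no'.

Answer: yes

Derivation:
pos 0: push '('; stack = (
pos 1: ')' matches '('; pop; stack = (empty)
pos 2: push '('; stack = (
pos 3: push '{'; stack = ({
pos 4: '}' matches '{'; pop; stack = (
pos 5: ')' matches '('; pop; stack = (empty)
pos 6: push '['; stack = [
pos 7: push '('; stack = [(
pos 8: push '('; stack = [((
pos 9: ')' matches '('; pop; stack = [(
pos 10: push '{'; stack = [({
pos 11: '}' matches '{'; pop; stack = [(
pos 12: push '['; stack = [([
pos 13: ']' matches '['; pop; stack = [(
pos 14: push '{'; stack = [({
pos 15: '}' matches '{'; pop; stack = [(
pos 16: ')' matches '('; pop; stack = [
pos 17: push '['; stack = [[
pos 18: push '{'; stack = [[{
pos 19: push '['; stack = [[{[
pos 20: ']' matches '['; pop; stack = [[{
pos 21: '}' matches '{'; pop; stack = [[
pos 22: ']' matches '['; pop; stack = [
pos 23: push '('; stack = [(
pos 24: push '['; stack = [([
pos 25: ']' matches '['; pop; stack = [(
pos 26: push '('; stack = [((
pos 27: ')' matches '('; pop; stack = [(
pos 28: push '('; stack = [((
pos 29: ')' matches '('; pop; stack = [(
pos 30: ')' matches '('; pop; stack = [
pos 31: push '{'; stack = [{
pos 32: '}' matches '{'; pop; stack = [
pos 33: ']' matches '['; pop; stack = (empty)
pos 34: push '('; stack = (
pos 35: ')' matches '('; pop; stack = (empty)
end: stack empty → VALID
Verdict: properly nested → yes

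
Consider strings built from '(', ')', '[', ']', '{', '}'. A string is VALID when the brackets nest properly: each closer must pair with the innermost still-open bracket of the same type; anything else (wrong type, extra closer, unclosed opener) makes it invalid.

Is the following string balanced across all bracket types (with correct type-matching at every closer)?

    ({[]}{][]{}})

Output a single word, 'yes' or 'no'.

Answer: no

Derivation:
pos 0: push '('; stack = (
pos 1: push '{'; stack = ({
pos 2: push '['; stack = ({[
pos 3: ']' matches '['; pop; stack = ({
pos 4: '}' matches '{'; pop; stack = (
pos 5: push '{'; stack = ({
pos 6: saw closer ']' but top of stack is '{' (expected '}') → INVALID
Verdict: type mismatch at position 6: ']' closes '{' → no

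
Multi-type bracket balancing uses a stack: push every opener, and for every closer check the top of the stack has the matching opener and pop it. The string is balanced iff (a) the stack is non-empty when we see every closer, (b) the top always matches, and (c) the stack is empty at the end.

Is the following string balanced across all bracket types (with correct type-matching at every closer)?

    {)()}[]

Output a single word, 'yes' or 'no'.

pos 0: push '{'; stack = {
pos 1: saw closer ')' but top of stack is '{' (expected '}') → INVALID
Verdict: type mismatch at position 1: ')' closes '{' → no

Answer: no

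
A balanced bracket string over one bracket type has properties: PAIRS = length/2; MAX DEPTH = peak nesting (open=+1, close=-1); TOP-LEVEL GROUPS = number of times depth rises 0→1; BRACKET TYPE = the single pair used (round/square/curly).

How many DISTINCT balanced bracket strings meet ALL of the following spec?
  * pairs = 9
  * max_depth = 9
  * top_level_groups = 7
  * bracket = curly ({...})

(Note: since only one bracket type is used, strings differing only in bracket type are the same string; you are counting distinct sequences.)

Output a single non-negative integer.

Spec: pairs=9 depth=9 groups=7
Count(depth <= 9) = 35
Count(depth <= 8) = 35
Count(depth == 9) = 35 - 35 = 0

Answer: 0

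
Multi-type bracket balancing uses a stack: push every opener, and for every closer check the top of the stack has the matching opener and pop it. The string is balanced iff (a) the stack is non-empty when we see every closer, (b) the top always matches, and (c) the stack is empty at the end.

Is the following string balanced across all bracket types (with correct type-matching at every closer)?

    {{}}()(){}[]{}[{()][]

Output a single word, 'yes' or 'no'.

Answer: no

Derivation:
pos 0: push '{'; stack = {
pos 1: push '{'; stack = {{
pos 2: '}' matches '{'; pop; stack = {
pos 3: '}' matches '{'; pop; stack = (empty)
pos 4: push '('; stack = (
pos 5: ')' matches '('; pop; stack = (empty)
pos 6: push '('; stack = (
pos 7: ')' matches '('; pop; stack = (empty)
pos 8: push '{'; stack = {
pos 9: '}' matches '{'; pop; stack = (empty)
pos 10: push '['; stack = [
pos 11: ']' matches '['; pop; stack = (empty)
pos 12: push '{'; stack = {
pos 13: '}' matches '{'; pop; stack = (empty)
pos 14: push '['; stack = [
pos 15: push '{'; stack = [{
pos 16: push '('; stack = [{(
pos 17: ')' matches '('; pop; stack = [{
pos 18: saw closer ']' but top of stack is '{' (expected '}') → INVALID
Verdict: type mismatch at position 18: ']' closes '{' → no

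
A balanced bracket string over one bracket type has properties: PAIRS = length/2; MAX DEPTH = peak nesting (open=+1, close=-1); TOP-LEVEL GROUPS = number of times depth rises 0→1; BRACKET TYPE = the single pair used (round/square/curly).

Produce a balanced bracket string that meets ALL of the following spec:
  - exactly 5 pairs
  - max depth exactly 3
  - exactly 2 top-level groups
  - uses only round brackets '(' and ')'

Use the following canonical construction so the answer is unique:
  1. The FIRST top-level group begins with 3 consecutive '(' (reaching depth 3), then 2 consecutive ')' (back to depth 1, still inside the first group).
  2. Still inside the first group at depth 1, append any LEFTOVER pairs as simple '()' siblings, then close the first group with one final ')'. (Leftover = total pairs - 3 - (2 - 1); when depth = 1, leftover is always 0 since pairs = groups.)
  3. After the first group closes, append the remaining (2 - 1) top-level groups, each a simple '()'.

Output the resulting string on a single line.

Answer: ((())())()

Derivation:
Spec: pairs=5 depth=3 groups=2
Leftover pairs = 5 - 3 - (2-1) = 1
First group: deep chain of depth 3 + 1 sibling pairs
Remaining 1 groups: simple '()' each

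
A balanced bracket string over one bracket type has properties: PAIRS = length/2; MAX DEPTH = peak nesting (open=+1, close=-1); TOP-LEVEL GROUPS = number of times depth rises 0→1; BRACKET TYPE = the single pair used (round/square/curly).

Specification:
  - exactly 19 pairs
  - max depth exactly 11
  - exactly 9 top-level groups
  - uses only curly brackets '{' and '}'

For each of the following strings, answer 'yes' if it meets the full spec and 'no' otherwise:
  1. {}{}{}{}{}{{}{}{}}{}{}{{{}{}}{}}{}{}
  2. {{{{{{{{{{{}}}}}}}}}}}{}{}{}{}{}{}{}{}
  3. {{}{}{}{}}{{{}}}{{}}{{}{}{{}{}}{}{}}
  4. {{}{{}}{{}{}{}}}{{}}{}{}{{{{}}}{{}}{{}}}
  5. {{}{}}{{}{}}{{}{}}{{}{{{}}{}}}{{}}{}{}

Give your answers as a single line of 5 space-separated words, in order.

String 1 '{}{}{}{}{}{{}{}{}}{}{}{{{}{}}{}}{}{}': depth seq [1 0 1 0 1 0 1 0 1 0 1 2 1 2 1 2 1 0 1 0 1 0 1 2 3 2 3 2 1 2 1 0 1 0 1 0]
  -> pairs=18 depth=3 groups=11 -> no
String 2 '{{{{{{{{{{{}}}}}}}}}}}{}{}{}{}{}{}{}{}': depth seq [1 2 3 4 5 6 7 8 9 10 11 10 9 8 7 6 5 4 3 2 1 0 1 0 1 0 1 0 1 0 1 0 1 0 1 0 1 0]
  -> pairs=19 depth=11 groups=9 -> yes
String 3 '{{}{}{}{}}{{{}}}{{}}{{}{}{{}{}}{}{}}': depth seq [1 2 1 2 1 2 1 2 1 0 1 2 3 2 1 0 1 2 1 0 1 2 1 2 1 2 3 2 3 2 1 2 1 2 1 0]
  -> pairs=18 depth=3 groups=4 -> no
String 4 '{{}{{}}{{}{}{}}}{{}}{}{}{{{{}}}{{}}{{}}}': depth seq [1 2 1 2 3 2 1 2 3 2 3 2 3 2 1 0 1 2 1 0 1 0 1 0 1 2 3 4 3 2 1 2 3 2 1 2 3 2 1 0]
  -> pairs=20 depth=4 groups=5 -> no
String 5 '{{}{}}{{}{}}{{}{}}{{}{{{}}{}}}{{}}{}{}': depth seq [1 2 1 2 1 0 1 2 1 2 1 0 1 2 1 2 1 0 1 2 1 2 3 4 3 2 3 2 1 0 1 2 1 0 1 0 1 0]
  -> pairs=19 depth=4 groups=7 -> no

Answer: no yes no no no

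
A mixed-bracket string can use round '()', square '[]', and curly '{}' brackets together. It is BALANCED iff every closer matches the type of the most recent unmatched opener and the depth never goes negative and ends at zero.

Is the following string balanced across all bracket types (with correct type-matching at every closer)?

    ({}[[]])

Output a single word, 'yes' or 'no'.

pos 0: push '('; stack = (
pos 1: push '{'; stack = ({
pos 2: '}' matches '{'; pop; stack = (
pos 3: push '['; stack = ([
pos 4: push '['; stack = ([[
pos 5: ']' matches '['; pop; stack = ([
pos 6: ']' matches '['; pop; stack = (
pos 7: ')' matches '('; pop; stack = (empty)
end: stack empty → VALID
Verdict: properly nested → yes

Answer: yes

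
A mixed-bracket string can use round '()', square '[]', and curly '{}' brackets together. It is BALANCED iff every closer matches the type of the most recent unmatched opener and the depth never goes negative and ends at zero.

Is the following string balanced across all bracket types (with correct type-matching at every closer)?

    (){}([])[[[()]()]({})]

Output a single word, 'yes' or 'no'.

pos 0: push '('; stack = (
pos 1: ')' matches '('; pop; stack = (empty)
pos 2: push '{'; stack = {
pos 3: '}' matches '{'; pop; stack = (empty)
pos 4: push '('; stack = (
pos 5: push '['; stack = ([
pos 6: ']' matches '['; pop; stack = (
pos 7: ')' matches '('; pop; stack = (empty)
pos 8: push '['; stack = [
pos 9: push '['; stack = [[
pos 10: push '['; stack = [[[
pos 11: push '('; stack = [[[(
pos 12: ')' matches '('; pop; stack = [[[
pos 13: ']' matches '['; pop; stack = [[
pos 14: push '('; stack = [[(
pos 15: ')' matches '('; pop; stack = [[
pos 16: ']' matches '['; pop; stack = [
pos 17: push '('; stack = [(
pos 18: push '{'; stack = [({
pos 19: '}' matches '{'; pop; stack = [(
pos 20: ')' matches '('; pop; stack = [
pos 21: ']' matches '['; pop; stack = (empty)
end: stack empty → VALID
Verdict: properly nested → yes

Answer: yes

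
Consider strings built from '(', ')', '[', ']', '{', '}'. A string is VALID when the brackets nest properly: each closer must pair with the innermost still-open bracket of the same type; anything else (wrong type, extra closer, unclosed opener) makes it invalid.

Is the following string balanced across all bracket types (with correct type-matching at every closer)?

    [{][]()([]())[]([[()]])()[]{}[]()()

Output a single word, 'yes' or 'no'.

pos 0: push '['; stack = [
pos 1: push '{'; stack = [{
pos 2: saw closer ']' but top of stack is '{' (expected '}') → INVALID
Verdict: type mismatch at position 2: ']' closes '{' → no

Answer: no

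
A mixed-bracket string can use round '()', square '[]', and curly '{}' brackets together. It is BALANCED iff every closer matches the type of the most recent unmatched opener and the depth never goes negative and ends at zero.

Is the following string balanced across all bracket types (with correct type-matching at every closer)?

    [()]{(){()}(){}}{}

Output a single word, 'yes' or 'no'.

Answer: yes

Derivation:
pos 0: push '['; stack = [
pos 1: push '('; stack = [(
pos 2: ')' matches '('; pop; stack = [
pos 3: ']' matches '['; pop; stack = (empty)
pos 4: push '{'; stack = {
pos 5: push '('; stack = {(
pos 6: ')' matches '('; pop; stack = {
pos 7: push '{'; stack = {{
pos 8: push '('; stack = {{(
pos 9: ')' matches '('; pop; stack = {{
pos 10: '}' matches '{'; pop; stack = {
pos 11: push '('; stack = {(
pos 12: ')' matches '('; pop; stack = {
pos 13: push '{'; stack = {{
pos 14: '}' matches '{'; pop; stack = {
pos 15: '}' matches '{'; pop; stack = (empty)
pos 16: push '{'; stack = {
pos 17: '}' matches '{'; pop; stack = (empty)
end: stack empty → VALID
Verdict: properly nested → yes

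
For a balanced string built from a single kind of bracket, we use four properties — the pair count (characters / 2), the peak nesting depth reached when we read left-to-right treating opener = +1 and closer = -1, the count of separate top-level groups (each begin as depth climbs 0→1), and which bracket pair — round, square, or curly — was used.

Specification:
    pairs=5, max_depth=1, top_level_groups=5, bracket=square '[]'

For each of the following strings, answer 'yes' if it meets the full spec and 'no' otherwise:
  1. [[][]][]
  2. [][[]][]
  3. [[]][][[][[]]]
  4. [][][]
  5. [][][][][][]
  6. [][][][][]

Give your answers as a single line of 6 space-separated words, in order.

String 1 '[[][]][]': depth seq [1 2 1 2 1 0 1 0]
  -> pairs=4 depth=2 groups=2 -> no
String 2 '[][[]][]': depth seq [1 0 1 2 1 0 1 0]
  -> pairs=4 depth=2 groups=3 -> no
String 3 '[[]][][[][[]]]': depth seq [1 2 1 0 1 0 1 2 1 2 3 2 1 0]
  -> pairs=7 depth=3 groups=3 -> no
String 4 '[][][]': depth seq [1 0 1 0 1 0]
  -> pairs=3 depth=1 groups=3 -> no
String 5 '[][][][][][]': depth seq [1 0 1 0 1 0 1 0 1 0 1 0]
  -> pairs=6 depth=1 groups=6 -> no
String 6 '[][][][][]': depth seq [1 0 1 0 1 0 1 0 1 0]
  -> pairs=5 depth=1 groups=5 -> yes

Answer: no no no no no yes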